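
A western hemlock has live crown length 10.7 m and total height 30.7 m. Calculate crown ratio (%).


Formula: Crown Ratio = (Crown Length / Total Height) * 100
CR = (10.7 m / 30.7 m) * 100
CR = 0.3485 * 100 = 34.9%

34.9


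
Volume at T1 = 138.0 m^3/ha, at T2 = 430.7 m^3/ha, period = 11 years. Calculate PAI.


Formula: PAI = (V_T2 - V_T1) / (T2 - T1)
Volume increment = 430.7 - 138.0 = 292.7 m^3/ha
PAI = 292.7 / 11 = 26.61 m^3/ha/year

26.61


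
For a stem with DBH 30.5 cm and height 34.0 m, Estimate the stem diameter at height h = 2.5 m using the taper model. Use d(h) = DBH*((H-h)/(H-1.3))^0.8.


Taper: d(h) = DBH * ((H - h) / (H - 1.3))^0.8
Numerator = H - h = 34.0 - 2.5 = 31.5 m
Denominator = H - 1.3 = 34.0 - 1.3 = 32.7 m
Ratio = 31.5 / 32.7 = 0.9633
d = 30.5 * 0.9633^0.8 = 29.6 cm

29.6


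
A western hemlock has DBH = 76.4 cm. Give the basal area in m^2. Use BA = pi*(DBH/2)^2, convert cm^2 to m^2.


Formula: BA = pi * (DBH/2)^2 / 10000  (cm^2 to m^2)
Radius = DBH/2 = 76.4/2 = 38.2 cm
BA = pi * 38.2^2 / 10000
   = 4584.3377 cm^2 / 10000
   = 0.4584 m^2

0.4584


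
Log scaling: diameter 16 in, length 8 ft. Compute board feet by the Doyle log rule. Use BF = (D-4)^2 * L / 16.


Doyle: BF = (D - 4)^2 * L / 16
Adjusted diameter = 16 - 4 = 12 in
(D-4)^2 = 12^2 = 144
BF = 144 * 8 / 16 = 72 BF

72


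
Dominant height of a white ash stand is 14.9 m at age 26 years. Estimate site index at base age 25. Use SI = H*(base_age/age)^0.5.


Formula: SI = H_dom * (base_age / age)^0.5
Age ratio = 25 / 26 = 0.96154
sqrt(age_ratio) = 0.98058
SI = 14.9 * 0.98058 = 14.6 m

14.6


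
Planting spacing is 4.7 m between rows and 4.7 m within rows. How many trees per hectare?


Formula: TPH = 10000 m^2/ha / (spacing_x * spacing_y)
Area per tree = 4.7 m * 4.7 m = 22.09 m^2
TPH = 10000 / 22.09 = 453 trees/ha

453


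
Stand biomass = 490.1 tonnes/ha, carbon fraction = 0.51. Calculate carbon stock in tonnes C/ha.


Formula: Carbon Stock = Biomass * Carbon Fraction
C = 490.1 t/ha * 0.51
C = 250.0 t C/ha

250.0


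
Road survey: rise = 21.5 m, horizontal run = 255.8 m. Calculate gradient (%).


Formula: Gradient = rise / run * 100
Gradient = 21.5 / 255.8 * 100 = 8.4%

8.4


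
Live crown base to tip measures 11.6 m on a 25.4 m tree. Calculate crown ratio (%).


Formula: Crown Ratio = (Crown Length / Total Height) * 100
CR = (11.6 m / 25.4 m) * 100
CR = 0.4567 * 100 = 45.7%

45.7


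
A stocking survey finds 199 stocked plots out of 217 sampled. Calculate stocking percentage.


Formula: Stocking % = stocked plots / total plots * 100
Stocking = 199 / 217 * 100
Stocking = 0.9171 * 100 = 91.7%

91.7


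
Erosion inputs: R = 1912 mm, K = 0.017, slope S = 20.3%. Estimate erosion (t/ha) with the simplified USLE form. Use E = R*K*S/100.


Formula: E = R * K * S / 100  (simplified USLE)
R * K = 1912 * 0.017 = 32.504
E = 32.504 * 20.3 / 100 = 6.6 t/ha

6.6


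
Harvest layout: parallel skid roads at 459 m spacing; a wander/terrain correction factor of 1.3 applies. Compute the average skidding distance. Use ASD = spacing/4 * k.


Formula: ASD = (spacing / 4) * correction
Uncorrected distance = spacing / 4 = 459 / 4 = 114.75 m
ASD = 114.75 * 1.3 = 149 m

149


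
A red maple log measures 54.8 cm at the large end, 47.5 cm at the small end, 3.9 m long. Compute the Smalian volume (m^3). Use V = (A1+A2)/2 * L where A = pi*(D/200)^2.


Smalian: V = (A1 + A2)/2 * L,  A = pi*(D/200)^2
A1 = pi*(54.8/200)^2 = 0.235858 m^2
A2 = pi*(47.5/200)^2 = 0.177205 m^2
V = (0.235858+0.177205)/2*3.9 = 0.8055 m^3

0.8055


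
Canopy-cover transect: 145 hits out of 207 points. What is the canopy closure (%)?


Formula: Canopy closure = covered points / total points * 100
Closure = 145 / 207 * 100
Closure = 0.7005 * 100 = 70.0%

70.0


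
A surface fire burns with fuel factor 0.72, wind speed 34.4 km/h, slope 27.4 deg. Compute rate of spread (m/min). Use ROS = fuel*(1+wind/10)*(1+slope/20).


Formula: ROS = fuel * (1 + wind/10) * (1 + slope/20)
Wind factor = 1 + 34.4/10 = 4.44
Slope factor = 1 + 27.4/20 = 2.37
ROS = 0.72 * 4.44 * 2.37 = 7.58 m/min

7.58


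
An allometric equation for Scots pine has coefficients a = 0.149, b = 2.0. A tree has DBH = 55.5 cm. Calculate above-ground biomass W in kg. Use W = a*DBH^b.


Formula: W = a * DBH^b  (allometric power law)
DBH^b = 55.5^2.0 = 3080.25
W = 0.149 * 3080.25 = 459.0 kg

459.0


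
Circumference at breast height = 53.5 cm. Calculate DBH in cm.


Formula: DBH = C / pi
DBH = 53.5 / pi
pi = 3.14159...
DBH = 17.0 cm

17.0


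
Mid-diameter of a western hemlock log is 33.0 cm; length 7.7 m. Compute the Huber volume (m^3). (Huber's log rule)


Huber: V = Am * L,  Am = pi*(Dm/200)^2
Am = pi*(33.0/200)^2 = 0.08553 m^2
V = 0.08553*7.7 = 0.6586 m^3

0.6586


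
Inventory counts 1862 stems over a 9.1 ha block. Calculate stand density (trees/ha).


Formula: Stand Density = N_trees / Area_ha
Density = 1862 trees / 9.1 ha
Density = 205 trees/ha

205


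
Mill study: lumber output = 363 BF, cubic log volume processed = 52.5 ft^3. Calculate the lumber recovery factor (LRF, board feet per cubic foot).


Formula: LRF = Lumber Output (BF) / Log Input (ft^3)
LRF = 363 BF / 52.5 ft^3
LRF = 6.91 BF/ft^3

6.91


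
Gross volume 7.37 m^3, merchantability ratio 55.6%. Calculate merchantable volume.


Formula: MV = V_total * (merchantable_pct / 100)
Merchantable fraction = 55.6% / 100 = 0.556
MV = 7.37 m^3 * 0.556 = 4.098 m^3

4.098


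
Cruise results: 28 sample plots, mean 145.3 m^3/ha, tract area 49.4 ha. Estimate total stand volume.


Formula: Total Volume = Mean Volume per ha * Total Area
Total Volume = 145.3 m^3/ha * 49.4 ha
Total Volume = 7178 m^3

7178


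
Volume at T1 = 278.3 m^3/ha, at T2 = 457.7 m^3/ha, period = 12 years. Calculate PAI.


Formula: PAI = (V_T2 - V_T1) / (T2 - T1)
Volume increment = 457.7 - 278.3 = 179.4 m^3/ha
PAI = 179.4 / 12 = 14.95 m^3/ha/year

14.95


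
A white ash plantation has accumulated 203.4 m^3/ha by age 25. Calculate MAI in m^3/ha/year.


Formula: MAI = Total Volume / Stand Age
MAI = 203.4 m^3/ha / 25 years
MAI = 8.14 m^3/ha/year

8.14


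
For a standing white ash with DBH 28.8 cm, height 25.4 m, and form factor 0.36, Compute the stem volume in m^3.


Formula: V = pi * (DBH/200)^2 * H * ff
Radius = DBH/200 = 28.8/200 = 0.144 m
Radius^2 = 0.144^2 = 0.020736 m^2
V = pi * 0.020736 * 25.4 * 0.36
V = 0.596 m^3

0.596


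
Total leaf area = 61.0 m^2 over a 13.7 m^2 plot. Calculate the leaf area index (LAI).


Formula: LAI = total leaf area / ground area  (dimensionless)
LAI = 61.0 m^2 / 13.7 m^2
LAI = 4.45

4.45


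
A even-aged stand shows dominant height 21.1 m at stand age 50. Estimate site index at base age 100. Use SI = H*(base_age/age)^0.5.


Formula: SI = H_dom * (base_age / age)^0.5
Age ratio = 100 / 50 = 2.0
sqrt(age_ratio) = 1.41421
SI = 21.1 * 1.41421 = 29.8 m

29.8


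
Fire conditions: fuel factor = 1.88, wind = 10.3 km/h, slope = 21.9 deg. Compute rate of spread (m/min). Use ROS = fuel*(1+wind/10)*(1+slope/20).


Formula: ROS = fuel * (1 + wind/10) * (1 + slope/20)
Wind factor = 1 + 10.3/10 = 2.03
Slope factor = 1 + 21.9/20 = 2.095
ROS = 1.88 * 2.03 * 2.095 = 8.0 m/min

8.0


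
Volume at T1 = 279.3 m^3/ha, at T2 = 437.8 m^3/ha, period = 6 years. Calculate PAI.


Formula: PAI = (V_T2 - V_T1) / (T2 - T1)
Volume increment = 437.8 - 279.3 = 158.5 m^3/ha
PAI = 158.5 / 6 = 26.42 m^3/ha/year

26.42


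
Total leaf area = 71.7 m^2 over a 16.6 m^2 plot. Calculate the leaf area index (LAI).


Formula: LAI = total leaf area / ground area  (dimensionless)
LAI = 71.7 m^2 / 16.6 m^2
LAI = 4.32

4.32


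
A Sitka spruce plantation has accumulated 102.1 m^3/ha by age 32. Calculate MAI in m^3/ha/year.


Formula: MAI = Total Volume / Stand Age
MAI = 102.1 m^3/ha / 32 years
MAI = 3.19 m^3/ha/year

3.19


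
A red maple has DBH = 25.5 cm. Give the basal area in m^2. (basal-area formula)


Formula: BA = pi * (DBH/2)^2 / 10000  (cm^2 to m^2)
Radius = DBH/2 = 25.5/2 = 12.75 cm
BA = pi * 12.75^2 / 10000
   = 510.7052 cm^2 / 10000
   = 0.0511 m^2

0.0511


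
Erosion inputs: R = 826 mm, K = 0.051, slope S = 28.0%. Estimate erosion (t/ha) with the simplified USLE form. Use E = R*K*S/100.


Formula: E = R * K * S / 100  (simplified USLE)
R * K = 826 * 0.051 = 42.126
E = 42.126 * 28.0 / 100 = 11.8 t/ha

11.8


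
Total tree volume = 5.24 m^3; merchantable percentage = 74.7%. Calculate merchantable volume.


Formula: MV = V_total * (merchantable_pct / 100)
Merchantable fraction = 74.7% / 100 = 0.747
MV = 5.24 m^3 * 0.747 = 3.914 m^3

3.914


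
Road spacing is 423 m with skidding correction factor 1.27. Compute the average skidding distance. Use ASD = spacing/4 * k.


Formula: ASD = (spacing / 4) * correction
Uncorrected distance = spacing / 4 = 423 / 4 = 105.75 m
ASD = 105.75 * 1.27 = 134 m

134


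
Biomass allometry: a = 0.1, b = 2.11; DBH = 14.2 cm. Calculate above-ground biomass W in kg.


Formula: W = a * DBH^b  (allometric power law)
DBH^b = 14.2^2.11 = 269.978
W = 0.1 * 269.978 = 27.0 kg

27.0


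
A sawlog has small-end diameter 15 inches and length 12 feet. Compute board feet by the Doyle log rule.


Doyle: BF = (D - 4)^2 * L / 16
Adjusted diameter = 15 - 4 = 11 in
(D-4)^2 = 11^2 = 121
BF = 121 * 12 / 16 = 91 BF

91


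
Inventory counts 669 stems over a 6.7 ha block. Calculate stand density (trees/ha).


Formula: Stand Density = N_trees / Area_ha
Density = 669 trees / 6.7 ha
Density = 100 trees/ha

100


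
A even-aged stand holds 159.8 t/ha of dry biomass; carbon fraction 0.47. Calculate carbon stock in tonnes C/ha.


Formula: Carbon Stock = Biomass * Carbon Fraction
C = 159.8 t/ha * 0.47
C = 75.1 t C/ha

75.1


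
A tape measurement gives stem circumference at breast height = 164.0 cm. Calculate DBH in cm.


Formula: DBH = C / pi
DBH = 164.0 / pi
pi = 3.14159...
DBH = 52.2 cm

52.2


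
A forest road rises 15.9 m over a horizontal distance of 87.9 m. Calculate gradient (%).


Formula: Gradient = rise / run * 100
Gradient = 15.9 / 87.9 * 100 = 18.1%

18.1


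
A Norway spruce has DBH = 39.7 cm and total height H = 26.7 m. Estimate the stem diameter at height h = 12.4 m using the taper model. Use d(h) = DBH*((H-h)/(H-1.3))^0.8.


Taper: d(h) = DBH * ((H - h) / (H - 1.3))^0.8
Numerator = H - h = 26.7 - 12.4 = 14.3 m
Denominator = H - 1.3 = 26.7 - 1.3 = 25.4 m
Ratio = 14.3 / 25.4 = 0.56299
d = 39.7 * 0.56299^0.8 = 25.1 cm

25.1


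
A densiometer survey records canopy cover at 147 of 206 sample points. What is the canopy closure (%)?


Formula: Canopy closure = covered points / total points * 100
Closure = 147 / 206 * 100
Closure = 0.7136 * 100 = 71.4%

71.4


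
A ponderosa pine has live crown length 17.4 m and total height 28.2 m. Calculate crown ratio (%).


Formula: Crown Ratio = (Crown Length / Total Height) * 100
CR = (17.4 m / 28.2 m) * 100
CR = 0.617 * 100 = 61.7%

61.7


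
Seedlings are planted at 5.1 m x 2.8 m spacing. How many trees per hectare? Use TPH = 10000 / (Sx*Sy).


Formula: TPH = 10000 m^2/ha / (spacing_x * spacing_y)
Area per tree = 5.1 m * 2.8 m = 14.28 m^2
TPH = 10000 / 14.28 = 700 trees/ha

700


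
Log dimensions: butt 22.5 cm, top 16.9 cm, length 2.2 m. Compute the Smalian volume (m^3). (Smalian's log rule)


Smalian: V = (A1 + A2)/2 * L,  A = pi*(D/200)^2
A1 = pi*(22.5/200)^2 = 0.039761 m^2
A2 = pi*(16.9/200)^2 = 0.022432 m^2
V = (0.039761+0.022432)/2*2.2 = 0.0684 m^3

0.0684


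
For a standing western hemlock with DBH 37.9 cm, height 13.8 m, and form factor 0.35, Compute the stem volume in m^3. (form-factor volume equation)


Formula: V = pi * (DBH/200)^2 * H * ff
Radius = DBH/200 = 37.9/200 = 0.1895 m
Radius^2 = 0.1895^2 = 0.03591025 m^2
V = pi * 0.03591025 * 13.8 * 0.35
V = 0.545 m^3

0.545


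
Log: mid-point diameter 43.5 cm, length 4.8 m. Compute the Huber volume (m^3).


Huber: V = Am * L,  Am = pi*(Dm/200)^2
Am = pi*(43.5/200)^2 = 0.148617 m^2
V = 0.148617*4.8 = 0.7134 m^3

0.7134


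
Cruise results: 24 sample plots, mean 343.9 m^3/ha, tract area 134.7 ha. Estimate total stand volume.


Formula: Total Volume = Mean Volume per ha * Total Area
Total Volume = 343.9 m^3/ha * 134.7 ha
Total Volume = 46323 m^3

46323


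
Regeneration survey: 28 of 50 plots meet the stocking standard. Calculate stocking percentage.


Formula: Stocking % = stocked plots / total plots * 100
Stocking = 28 / 50 * 100
Stocking = 0.56 * 100 = 56.0%

56.0


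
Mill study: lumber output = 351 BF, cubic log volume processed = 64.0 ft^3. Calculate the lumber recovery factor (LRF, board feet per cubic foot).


Formula: LRF = Lumber Output (BF) / Log Input (ft^3)
LRF = 351 BF / 64.0 ft^3
LRF = 5.48 BF/ft^3

5.48


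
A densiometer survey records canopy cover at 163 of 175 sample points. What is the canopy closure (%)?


Formula: Canopy closure = covered points / total points * 100
Closure = 163 / 175 * 100
Closure = 0.9314 * 100 = 93.1%

93.1


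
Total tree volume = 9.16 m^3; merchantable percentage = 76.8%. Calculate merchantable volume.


Formula: MV = V_total * (merchantable_pct / 100)
Merchantable fraction = 76.8% / 100 = 0.768
MV = 9.16 m^3 * 0.768 = 7.035 m^3

7.035


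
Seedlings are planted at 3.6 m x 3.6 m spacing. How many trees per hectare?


Formula: TPH = 10000 m^2/ha / (spacing_x * spacing_y)
Area per tree = 3.6 m * 3.6 m = 12.96 m^2
TPH = 10000 / 12.96 = 772 trees/ha

772


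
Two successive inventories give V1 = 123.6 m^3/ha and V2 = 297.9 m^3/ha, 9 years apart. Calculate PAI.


Formula: PAI = (V_T2 - V_T1) / (T2 - T1)
Volume increment = 297.9 - 123.6 = 174.3 m^3/ha
PAI = 174.3 / 9 = 19.37 m^3/ha/year

19.37


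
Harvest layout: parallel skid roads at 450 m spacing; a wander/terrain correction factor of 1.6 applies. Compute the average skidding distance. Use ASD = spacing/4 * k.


Formula: ASD = (spacing / 4) * correction
Uncorrected distance = spacing / 4 = 450 / 4 = 112.5 m
ASD = 112.5 * 1.6 = 180 m

180


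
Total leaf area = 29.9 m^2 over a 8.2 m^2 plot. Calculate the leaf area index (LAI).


Formula: LAI = total leaf area / ground area  (dimensionless)
LAI = 29.9 m^2 / 8.2 m^2
LAI = 3.65

3.65


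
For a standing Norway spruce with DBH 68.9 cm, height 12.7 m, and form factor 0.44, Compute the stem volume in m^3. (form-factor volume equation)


Formula: V = pi * (DBH/200)^2 * H * ff
Radius = DBH/200 = 68.9/200 = 0.3445 m
Radius^2 = 0.3445^2 = 0.11868025 m^2
V = pi * 0.11868025 * 12.7 * 0.44
V = 2.083 m^3

2.083


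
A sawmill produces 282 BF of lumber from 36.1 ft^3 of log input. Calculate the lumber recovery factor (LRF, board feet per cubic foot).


Formula: LRF = Lumber Output (BF) / Log Input (ft^3)
LRF = 282 BF / 36.1 ft^3
LRF = 7.81 BF/ft^3

7.81


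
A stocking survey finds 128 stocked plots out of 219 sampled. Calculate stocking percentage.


Formula: Stocking % = stocked plots / total plots * 100
Stocking = 128 / 219 * 100
Stocking = 0.5845 * 100 = 58.4%

58.4


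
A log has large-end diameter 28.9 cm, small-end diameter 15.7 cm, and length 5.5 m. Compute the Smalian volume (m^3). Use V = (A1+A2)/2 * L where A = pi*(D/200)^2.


Smalian: V = (A1 + A2)/2 * L,  A = pi*(D/200)^2
A1 = pi*(28.9/200)^2 = 0.065597 m^2
A2 = pi*(15.7/200)^2 = 0.019359 m^2
V = (0.065597+0.019359)/2*5.5 = 0.2336 m^3

0.2336


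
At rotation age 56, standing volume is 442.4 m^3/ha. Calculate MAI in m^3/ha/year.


Formula: MAI = Total Volume / Stand Age
MAI = 442.4 m^3/ha / 56 years
MAI = 7.9 m^3/ha/year

7.9


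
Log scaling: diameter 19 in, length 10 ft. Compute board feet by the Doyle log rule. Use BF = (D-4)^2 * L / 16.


Doyle: BF = (D - 4)^2 * L / 16
Adjusted diameter = 19 - 4 = 15 in
(D-4)^2 = 15^2 = 225
BF = 225 * 10 / 16 = 141 BF

141


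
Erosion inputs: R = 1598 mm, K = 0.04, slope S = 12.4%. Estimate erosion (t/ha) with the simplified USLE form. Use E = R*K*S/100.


Formula: E = R * K * S / 100  (simplified USLE)
R * K = 1598 * 0.04 = 63.92
E = 63.92 * 12.4 / 100 = 7.93 t/ha

7.93


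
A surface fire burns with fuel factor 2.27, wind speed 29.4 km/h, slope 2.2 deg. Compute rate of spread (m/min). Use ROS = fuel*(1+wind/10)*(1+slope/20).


Formula: ROS = fuel * (1 + wind/10) * (1 + slope/20)
Wind factor = 1 + 29.4/10 = 3.94
Slope factor = 1 + 2.2/20 = 1.11
ROS = 2.27 * 3.94 * 1.11 = 9.93 m/min

9.93


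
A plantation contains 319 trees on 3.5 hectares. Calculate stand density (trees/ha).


Formula: Stand Density = N_trees / Area_ha
Density = 319 trees / 3.5 ha
Density = 91 trees/ha

91


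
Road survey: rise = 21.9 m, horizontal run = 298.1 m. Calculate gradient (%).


Formula: Gradient = rise / run * 100
Gradient = 21.9 / 298.1 * 100 = 7.3%

7.3


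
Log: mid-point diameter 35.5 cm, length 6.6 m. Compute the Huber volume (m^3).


Huber: V = Am * L,  Am = pi*(Dm/200)^2
Am = pi*(35.5/200)^2 = 0.09898 m^2
V = 0.09898*6.6 = 0.6533 m^3

0.6533


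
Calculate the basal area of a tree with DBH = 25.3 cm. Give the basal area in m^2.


Formula: BA = pi * (DBH/2)^2 / 10000  (cm^2 to m^2)
Radius = DBH/2 = 25.3/2 = 12.65 cm
BA = pi * 12.65^2 / 10000
   = 502.7255 cm^2 / 10000
   = 0.0503 m^2

0.0503


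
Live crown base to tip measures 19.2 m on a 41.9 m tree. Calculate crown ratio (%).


Formula: Crown Ratio = (Crown Length / Total Height) * 100
CR = (19.2 m / 41.9 m) * 100
CR = 0.4582 * 100 = 45.8%

45.8


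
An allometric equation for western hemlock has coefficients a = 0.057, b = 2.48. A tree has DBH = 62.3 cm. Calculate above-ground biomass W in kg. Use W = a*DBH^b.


Formula: W = a * DBH^b  (allometric power law)
DBH^b = 62.3^2.48 = 28205.2761
W = 0.057 * 28205.2761 = 1607.7 kg

1607.7


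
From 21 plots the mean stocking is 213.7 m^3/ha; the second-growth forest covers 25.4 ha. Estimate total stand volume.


Formula: Total Volume = Mean Volume per ha * Total Area
Total Volume = 213.7 m^3/ha * 25.4 ha
Total Volume = 5428 m^3

5428


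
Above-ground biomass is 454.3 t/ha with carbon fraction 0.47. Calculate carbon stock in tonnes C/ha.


Formula: Carbon Stock = Biomass * Carbon Fraction
C = 454.3 t/ha * 0.47
C = 213.5 t C/ha

213.5


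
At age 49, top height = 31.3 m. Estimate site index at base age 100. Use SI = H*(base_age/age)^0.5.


Formula: SI = H_dom * (base_age / age)^0.5
Age ratio = 100 / 49 = 2.04082
sqrt(age_ratio) = 1.42857
SI = 31.3 * 1.42857 = 44.7 m

44.7


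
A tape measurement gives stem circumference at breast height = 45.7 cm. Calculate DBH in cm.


Formula: DBH = C / pi
DBH = 45.7 / pi
pi = 3.14159...
DBH = 14.5 cm

14.5


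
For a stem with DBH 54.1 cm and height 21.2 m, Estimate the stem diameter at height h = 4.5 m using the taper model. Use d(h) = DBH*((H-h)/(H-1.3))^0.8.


Taper: d(h) = DBH * ((H - h) / (H - 1.3))^0.8
Numerator = H - h = 21.2 - 4.5 = 16.7 m
Denominator = H - 1.3 = 21.2 - 1.3 = 19.9 m
Ratio = 16.7 / 19.9 = 0.8392
d = 54.1 * 0.8392^0.8 = 47.0 cm

47.0


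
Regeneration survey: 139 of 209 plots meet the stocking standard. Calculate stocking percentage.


Formula: Stocking % = stocked plots / total plots * 100
Stocking = 139 / 209 * 100
Stocking = 0.6651 * 100 = 66.5%

66.5


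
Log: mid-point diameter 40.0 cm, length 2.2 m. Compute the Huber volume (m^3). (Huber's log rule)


Huber: V = Am * L,  Am = pi*(Dm/200)^2
Am = pi*(40.0/200)^2 = 0.125664 m^2
V = 0.125664*2.2 = 0.2765 m^3

0.2765


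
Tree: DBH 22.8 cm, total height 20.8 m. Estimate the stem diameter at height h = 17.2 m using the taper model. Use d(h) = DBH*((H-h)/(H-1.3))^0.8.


Taper: d(h) = DBH * ((H - h) / (H - 1.3))^0.8
Numerator = H - h = 20.8 - 17.2 = 3.6 m
Denominator = H - 1.3 = 20.8 - 1.3 = 19.5 m
Ratio = 3.6 / 19.5 = 0.18462
d = 22.8 * 0.18462^0.8 = 5.9 cm

5.9


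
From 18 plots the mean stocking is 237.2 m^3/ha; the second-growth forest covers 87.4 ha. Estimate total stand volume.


Formula: Total Volume = Mean Volume per ha * Total Area
Total Volume = 237.2 m^3/ha * 87.4 ha
Total Volume = 20731 m^3

20731


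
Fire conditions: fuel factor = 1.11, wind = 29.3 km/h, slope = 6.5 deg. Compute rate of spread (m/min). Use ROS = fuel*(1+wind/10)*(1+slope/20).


Formula: ROS = fuel * (1 + wind/10) * (1 + slope/20)
Wind factor = 1 + 29.3/10 = 3.93
Slope factor = 1 + 6.5/20 = 1.325
ROS = 1.11 * 3.93 * 1.325 = 5.78 m/min

5.78


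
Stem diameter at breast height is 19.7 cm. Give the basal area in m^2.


Formula: BA = pi * (DBH/2)^2 / 10000  (cm^2 to m^2)
Radius = DBH/2 = 19.7/2 = 9.85 cm
BA = pi * 9.85^2 / 10000
   = 304.8052 cm^2 / 10000
   = 0.0305 m^2

0.0305


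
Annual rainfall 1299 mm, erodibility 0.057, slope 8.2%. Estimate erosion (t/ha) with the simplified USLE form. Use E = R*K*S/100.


Formula: E = R * K * S / 100  (simplified USLE)
R * K = 1299 * 0.057 = 74.043
E = 74.043 * 8.2 / 100 = 6.07 t/ha

6.07


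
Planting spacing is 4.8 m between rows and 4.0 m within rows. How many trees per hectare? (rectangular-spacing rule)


Formula: TPH = 10000 m^2/ha / (spacing_x * spacing_y)
Area per tree = 4.8 m * 4.0 m = 19.2 m^2
TPH = 10000 / 19.2 = 521 trees/ha

521


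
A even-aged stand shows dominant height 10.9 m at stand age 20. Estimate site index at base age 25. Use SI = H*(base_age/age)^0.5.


Formula: SI = H_dom * (base_age / age)^0.5
Age ratio = 25 / 20 = 1.25
sqrt(age_ratio) = 1.11803
SI = 10.9 * 1.11803 = 12.2 m

12.2


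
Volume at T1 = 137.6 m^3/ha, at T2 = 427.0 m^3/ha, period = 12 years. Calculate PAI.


Formula: PAI = (V_T2 - V_T1) / (T2 - T1)
Volume increment = 427.0 - 137.6 = 289.4 m^3/ha
PAI = 289.4 / 12 = 24.12 m^3/ha/year

24.12


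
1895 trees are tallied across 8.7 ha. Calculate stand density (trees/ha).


Formula: Stand Density = N_trees / Area_ha
Density = 1895 trees / 8.7 ha
Density = 218 trees/ha

218


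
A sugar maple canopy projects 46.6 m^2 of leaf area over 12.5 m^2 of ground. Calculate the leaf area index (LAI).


Formula: LAI = total leaf area / ground area  (dimensionless)
LAI = 46.6 m^2 / 12.5 m^2
LAI = 3.73

3.73


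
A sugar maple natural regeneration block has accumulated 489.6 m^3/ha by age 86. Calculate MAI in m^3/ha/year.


Formula: MAI = Total Volume / Stand Age
MAI = 489.6 m^3/ha / 86 years
MAI = 5.69 m^3/ha/year

5.69


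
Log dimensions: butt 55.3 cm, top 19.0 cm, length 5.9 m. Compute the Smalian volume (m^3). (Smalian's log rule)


Smalian: V = (A1 + A2)/2 * L,  A = pi*(D/200)^2
A1 = pi*(55.3/200)^2 = 0.240182 m^2
A2 = pi*(19.0/200)^2 = 0.028353 m^2
V = (0.240182+0.028353)/2*5.9 = 0.7922 m^3

0.7922


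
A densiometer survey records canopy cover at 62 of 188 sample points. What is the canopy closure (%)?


Formula: Canopy closure = covered points / total points * 100
Closure = 62 / 188 * 100
Closure = 0.3298 * 100 = 33.0%

33.0


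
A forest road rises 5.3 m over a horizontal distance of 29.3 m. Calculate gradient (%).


Formula: Gradient = rise / run * 100
Gradient = 5.3 / 29.3 * 100 = 18.1%

18.1


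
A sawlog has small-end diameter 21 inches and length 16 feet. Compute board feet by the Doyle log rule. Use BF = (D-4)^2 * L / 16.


Doyle: BF = (D - 4)^2 * L / 16
Adjusted diameter = 21 - 4 = 17 in
(D-4)^2 = 17^2 = 289
BF = 289 * 16 / 16 = 289 BF

289


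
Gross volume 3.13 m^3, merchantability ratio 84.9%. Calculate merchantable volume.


Formula: MV = V_total * (merchantable_pct / 100)
Merchantable fraction = 84.9% / 100 = 0.849
MV = 3.13 m^3 * 0.849 = 2.657 m^3

2.657


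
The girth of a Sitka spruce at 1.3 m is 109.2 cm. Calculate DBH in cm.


Formula: DBH = C / pi
DBH = 109.2 / pi
pi = 3.14159...
DBH = 34.8 cm

34.8


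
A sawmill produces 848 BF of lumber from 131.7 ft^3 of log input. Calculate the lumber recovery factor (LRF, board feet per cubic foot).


Formula: LRF = Lumber Output (BF) / Log Input (ft^3)
LRF = 848 BF / 131.7 ft^3
LRF = 6.44 BF/ft^3

6.44


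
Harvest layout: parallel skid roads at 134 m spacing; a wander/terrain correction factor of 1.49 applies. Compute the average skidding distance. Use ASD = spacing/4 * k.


Formula: ASD = (spacing / 4) * correction
Uncorrected distance = spacing / 4 = 134 / 4 = 33.5 m
ASD = 33.5 * 1.49 = 50 m

50


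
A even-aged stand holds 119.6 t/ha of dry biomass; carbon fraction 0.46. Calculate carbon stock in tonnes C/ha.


Formula: Carbon Stock = Biomass * Carbon Fraction
C = 119.6 t/ha * 0.46
C = 55.0 t C/ha

55.0


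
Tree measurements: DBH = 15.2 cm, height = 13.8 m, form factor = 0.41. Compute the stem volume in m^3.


Formula: V = pi * (DBH/200)^2 * H * ff
Radius = DBH/200 = 15.2/200 = 0.076 m
Radius^2 = 0.076^2 = 0.005776 m^2
V = pi * 0.005776 * 13.8 * 0.41
V = 0.103 m^3

0.103


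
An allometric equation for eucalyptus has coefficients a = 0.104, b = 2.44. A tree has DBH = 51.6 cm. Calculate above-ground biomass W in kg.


Formula: W = a * DBH^b  (allometric power law)
DBH^b = 51.6^2.44 = 15096.1177
W = 0.104 * 15096.1177 = 1570.0 kg

1570.0


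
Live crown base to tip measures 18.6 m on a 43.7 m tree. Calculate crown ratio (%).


Formula: Crown Ratio = (Crown Length / Total Height) * 100
CR = (18.6 m / 43.7 m) * 100
CR = 0.4256 * 100 = 42.6%

42.6


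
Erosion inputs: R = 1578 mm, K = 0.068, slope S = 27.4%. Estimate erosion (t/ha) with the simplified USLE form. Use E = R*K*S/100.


Formula: E = R * K * S / 100  (simplified USLE)
R * K = 1578 * 0.068 = 107.304
E = 107.304 * 27.4 / 100 = 29.4 t/ha

29.4


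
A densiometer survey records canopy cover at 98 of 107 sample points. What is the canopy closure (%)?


Formula: Canopy closure = covered points / total points * 100
Closure = 98 / 107 * 100
Closure = 0.9159 * 100 = 91.6%

91.6


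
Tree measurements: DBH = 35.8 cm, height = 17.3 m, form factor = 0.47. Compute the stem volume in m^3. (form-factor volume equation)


Formula: V = pi * (DBH/200)^2 * H * ff
Radius = DBH/200 = 35.8/200 = 0.179 m
Radius^2 = 0.179^2 = 0.032041 m^2
V = pi * 0.032041 * 17.3 * 0.47
V = 0.818 m^3

0.818


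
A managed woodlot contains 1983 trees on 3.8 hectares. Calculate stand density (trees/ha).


Formula: Stand Density = N_trees / Area_ha
Density = 1983 trees / 3.8 ha
Density = 522 trees/ha

522


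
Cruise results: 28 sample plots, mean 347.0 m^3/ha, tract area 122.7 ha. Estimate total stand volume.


Formula: Total Volume = Mean Volume per ha * Total Area
Total Volume = 347.0 m^3/ha * 122.7 ha
Total Volume = 42577 m^3

42577


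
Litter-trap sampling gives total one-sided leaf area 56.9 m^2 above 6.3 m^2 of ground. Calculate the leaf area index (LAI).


Formula: LAI = total leaf area / ground area  (dimensionless)
LAI = 56.9 m^2 / 6.3 m^2
LAI = 9.03

9.03


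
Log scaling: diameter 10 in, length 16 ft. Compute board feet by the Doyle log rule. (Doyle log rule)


Doyle: BF = (D - 4)^2 * L / 16
Adjusted diameter = 10 - 4 = 6 in
(D-4)^2 = 6^2 = 36
BF = 36 * 16 / 16 = 36 BF

36


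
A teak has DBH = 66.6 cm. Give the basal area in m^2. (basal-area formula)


Formula: BA = pi * (DBH/2)^2 / 10000  (cm^2 to m^2)
Radius = DBH/2 = 66.6/2 = 33.3 cm
BA = pi * 33.3^2 / 10000
   = 3483.6807 cm^2 / 10000
   = 0.3484 m^2

0.3484


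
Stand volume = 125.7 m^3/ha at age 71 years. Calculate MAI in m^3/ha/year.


Formula: MAI = Total Volume / Stand Age
MAI = 125.7 m^3/ha / 71 years
MAI = 1.77 m^3/ha/year

1.77


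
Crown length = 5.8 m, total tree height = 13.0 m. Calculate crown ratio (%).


Formula: Crown Ratio = (Crown Length / Total Height) * 100
CR = (5.8 m / 13.0 m) * 100
CR = 0.4462 * 100 = 44.6%

44.6


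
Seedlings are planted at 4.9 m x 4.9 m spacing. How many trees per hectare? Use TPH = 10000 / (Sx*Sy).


Formula: TPH = 10000 m^2/ha / (spacing_x * spacing_y)
Area per tree = 4.9 m * 4.9 m = 24.01 m^2
TPH = 10000 / 24.01 = 416 trees/ha

416


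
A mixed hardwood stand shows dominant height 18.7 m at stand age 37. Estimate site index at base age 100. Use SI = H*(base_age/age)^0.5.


Formula: SI = H_dom * (base_age / age)^0.5
Age ratio = 100 / 37 = 2.7027
sqrt(age_ratio) = 1.64399
SI = 18.7 * 1.64399 = 30.7 m

30.7


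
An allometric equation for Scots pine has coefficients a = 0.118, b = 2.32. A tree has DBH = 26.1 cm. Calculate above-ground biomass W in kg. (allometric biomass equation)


Formula: W = a * DBH^b  (allometric power law)
DBH^b = 26.1^2.32 = 1934.6659
W = 0.118 * 1934.6659 = 228.3 kg

228.3


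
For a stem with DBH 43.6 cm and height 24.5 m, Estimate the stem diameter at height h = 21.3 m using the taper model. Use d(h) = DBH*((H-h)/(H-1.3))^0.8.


Taper: d(h) = DBH * ((H - h) / (H - 1.3))^0.8
Numerator = H - h = 24.5 - 21.3 = 3.2 m
Denominator = H - 1.3 = 24.5 - 1.3 = 23.2 m
Ratio = 3.2 / 23.2 = 0.13793
d = 43.6 * 0.13793^0.8 = 8.9 cm

8.9


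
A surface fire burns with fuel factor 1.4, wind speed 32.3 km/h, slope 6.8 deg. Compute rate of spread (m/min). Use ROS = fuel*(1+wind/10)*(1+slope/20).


Formula: ROS = fuel * (1 + wind/10) * (1 + slope/20)
Wind factor = 1 + 32.3/10 = 4.23
Slope factor = 1 + 6.8/20 = 1.34
ROS = 1.4 * 4.23 * 1.34 = 7.94 m/min

7.94


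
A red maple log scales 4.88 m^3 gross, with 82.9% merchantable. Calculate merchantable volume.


Formula: MV = V_total * (merchantable_pct / 100)
Merchantable fraction = 82.9% / 100 = 0.829
MV = 4.88 m^3 * 0.829 = 4.046 m^3

4.046


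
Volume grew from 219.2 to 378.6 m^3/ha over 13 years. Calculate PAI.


Formula: PAI = (V_T2 - V_T1) / (T2 - T1)
Volume increment = 378.6 - 219.2 = 159.4 m^3/ha
PAI = 159.4 / 13 = 12.26 m^3/ha/year

12.26


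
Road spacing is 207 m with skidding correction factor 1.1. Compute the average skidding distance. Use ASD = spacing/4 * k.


Formula: ASD = (spacing / 4) * correction
Uncorrected distance = spacing / 4 = 207 / 4 = 51.75 m
ASD = 51.75 * 1.1 = 57 m

57


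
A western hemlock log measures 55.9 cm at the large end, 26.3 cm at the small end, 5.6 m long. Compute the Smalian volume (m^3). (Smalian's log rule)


Smalian: V = (A1 + A2)/2 * L,  A = pi*(D/200)^2
A1 = pi*(55.9/200)^2 = 0.245422 m^2
A2 = pi*(26.3/200)^2 = 0.054325 m^2
V = (0.245422+0.054325)/2*5.6 = 0.8393 m^3

0.8393


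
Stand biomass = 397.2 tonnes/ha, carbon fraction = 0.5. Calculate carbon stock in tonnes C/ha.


Formula: Carbon Stock = Biomass * Carbon Fraction
C = 397.2 t/ha * 0.5
C = 198.6 t C/ha

198.6


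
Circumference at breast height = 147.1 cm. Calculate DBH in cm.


Formula: DBH = C / pi
DBH = 147.1 / pi
pi = 3.14159...
DBH = 46.8 cm

46.8


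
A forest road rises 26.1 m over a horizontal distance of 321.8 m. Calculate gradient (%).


Formula: Gradient = rise / run * 100
Gradient = 26.1 / 321.8 * 100 = 8.1%

8.1


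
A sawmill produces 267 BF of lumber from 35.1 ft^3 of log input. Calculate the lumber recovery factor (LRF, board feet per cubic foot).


Formula: LRF = Lumber Output (BF) / Log Input (ft^3)
LRF = 267 BF / 35.1 ft^3
LRF = 7.61 BF/ft^3

7.61


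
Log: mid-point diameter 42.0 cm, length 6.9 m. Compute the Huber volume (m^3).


Huber: V = Am * L,  Am = pi*(Dm/200)^2
Am = pi*(42.0/200)^2 = 0.138544 m^2
V = 0.138544*6.9 = 0.956 m^3

0.956


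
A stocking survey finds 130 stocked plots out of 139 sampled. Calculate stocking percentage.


Formula: Stocking % = stocked plots / total plots * 100
Stocking = 130 / 139 * 100
Stocking = 0.9353 * 100 = 93.5%

93.5


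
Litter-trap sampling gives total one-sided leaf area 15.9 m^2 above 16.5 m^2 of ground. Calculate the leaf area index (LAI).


Formula: LAI = total leaf area / ground area  (dimensionless)
LAI = 15.9 m^2 / 16.5 m^2
LAI = 0.96

0.96


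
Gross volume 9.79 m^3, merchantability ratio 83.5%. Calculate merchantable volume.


Formula: MV = V_total * (merchantable_pct / 100)
Merchantable fraction = 83.5% / 100 = 0.835
MV = 9.79 m^3 * 0.835 = 8.175 m^3

8.175


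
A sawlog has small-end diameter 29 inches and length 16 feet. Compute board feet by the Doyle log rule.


Doyle: BF = (D - 4)^2 * L / 16
Adjusted diameter = 29 - 4 = 25 in
(D-4)^2 = 25^2 = 625
BF = 625 * 16 / 16 = 625 BF

625


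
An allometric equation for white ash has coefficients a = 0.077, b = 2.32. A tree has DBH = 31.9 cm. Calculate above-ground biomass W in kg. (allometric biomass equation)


Formula: W = a * DBH^b  (allometric power law)
DBH^b = 31.9^2.32 = 3081.7286
W = 0.077 * 3081.7286 = 237.3 kg

237.3


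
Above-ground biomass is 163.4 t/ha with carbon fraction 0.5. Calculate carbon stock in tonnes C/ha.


Formula: Carbon Stock = Biomass * Carbon Fraction
C = 163.4 t/ha * 0.5
C = 81.7 t C/ha

81.7


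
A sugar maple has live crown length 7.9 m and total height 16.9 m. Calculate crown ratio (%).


Formula: Crown Ratio = (Crown Length / Total Height) * 100
CR = (7.9 m / 16.9 m) * 100
CR = 0.4675 * 100 = 46.7%

46.7


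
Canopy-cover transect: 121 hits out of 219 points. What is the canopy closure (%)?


Formula: Canopy closure = covered points / total points * 100
Closure = 121 / 219 * 100
Closure = 0.5525 * 100 = 55.3%

55.3


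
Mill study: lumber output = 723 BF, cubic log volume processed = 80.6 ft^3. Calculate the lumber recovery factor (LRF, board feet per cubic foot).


Formula: LRF = Lumber Output (BF) / Log Input (ft^3)
LRF = 723 BF / 80.6 ft^3
LRF = 8.97 BF/ft^3

8.97


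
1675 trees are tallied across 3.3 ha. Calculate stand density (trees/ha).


Formula: Stand Density = N_trees / Area_ha
Density = 1675 trees / 3.3 ha
Density = 508 trees/ha

508


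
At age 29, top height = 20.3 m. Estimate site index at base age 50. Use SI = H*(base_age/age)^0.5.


Formula: SI = H_dom * (base_age / age)^0.5
Age ratio = 50 / 29 = 1.72414
sqrt(age_ratio) = 1.31306
SI = 20.3 * 1.31306 = 26.7 m

26.7


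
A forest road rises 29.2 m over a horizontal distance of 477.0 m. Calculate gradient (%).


Formula: Gradient = rise / run * 100
Gradient = 29.2 / 477.0 * 100 = 6.1%

6.1


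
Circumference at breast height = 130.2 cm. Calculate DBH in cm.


Formula: DBH = C / pi
DBH = 130.2 / pi
pi = 3.14159...
DBH = 41.4 cm

41.4


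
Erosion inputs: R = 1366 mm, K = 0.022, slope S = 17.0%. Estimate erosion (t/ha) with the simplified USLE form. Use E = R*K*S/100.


Formula: E = R * K * S / 100  (simplified USLE)
R * K = 1366 * 0.022 = 30.052
E = 30.052 * 17.0 / 100 = 5.11 t/ha

5.11


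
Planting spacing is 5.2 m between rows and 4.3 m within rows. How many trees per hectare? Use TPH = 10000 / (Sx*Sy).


Formula: TPH = 10000 m^2/ha / (spacing_x * spacing_y)
Area per tree = 5.2 m * 4.3 m = 22.36 m^2
TPH = 10000 / 22.36 = 447 trees/ha

447


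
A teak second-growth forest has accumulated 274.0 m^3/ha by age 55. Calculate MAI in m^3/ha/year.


Formula: MAI = Total Volume / Stand Age
MAI = 274.0 m^3/ha / 55 years
MAI = 4.98 m^3/ha/year

4.98


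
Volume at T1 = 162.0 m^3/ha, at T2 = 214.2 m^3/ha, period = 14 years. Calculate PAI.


Formula: PAI = (V_T2 - V_T1) / (T2 - T1)
Volume increment = 214.2 - 162.0 = 52.2 m^3/ha
PAI = 52.2 / 14 = 3.73 m^3/ha/year

3.73


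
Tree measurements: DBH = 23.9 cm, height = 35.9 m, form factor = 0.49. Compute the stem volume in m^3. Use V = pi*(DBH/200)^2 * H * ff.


Formula: V = pi * (DBH/200)^2 * H * ff
Radius = DBH/200 = 23.9/200 = 0.1195 m
Radius^2 = 0.1195^2 = 0.01428025 m^2
V = pi * 0.01428025 * 35.9 * 0.49
V = 0.789 m^3

0.789


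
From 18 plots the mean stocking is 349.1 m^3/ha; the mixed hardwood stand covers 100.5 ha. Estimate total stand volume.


Formula: Total Volume = Mean Volume per ha * Total Area
Total Volume = 349.1 m^3/ha * 100.5 ha
Total Volume = 35085 m^3

35085


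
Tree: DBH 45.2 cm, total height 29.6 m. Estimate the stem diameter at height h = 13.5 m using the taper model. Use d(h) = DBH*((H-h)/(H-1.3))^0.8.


Taper: d(h) = DBH * ((H - h) / (H - 1.3))^0.8
Numerator = H - h = 29.6 - 13.5 = 16.1 m
Denominator = H - 1.3 = 29.6 - 1.3 = 28.3 m
Ratio = 16.1 / 28.3 = 0.5689
d = 45.2 * 0.5689^0.8 = 28.8 cm

28.8


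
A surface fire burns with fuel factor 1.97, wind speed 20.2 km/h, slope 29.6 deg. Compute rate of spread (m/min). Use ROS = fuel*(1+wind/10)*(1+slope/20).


Formula: ROS = fuel * (1 + wind/10) * (1 + slope/20)
Wind factor = 1 + 20.2/10 = 3.02
Slope factor = 1 + 29.6/20 = 2.48
ROS = 1.97 * 3.02 * 2.48 = 14.75 m/min

14.75


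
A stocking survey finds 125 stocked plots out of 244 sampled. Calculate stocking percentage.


Formula: Stocking % = stocked plots / total plots * 100
Stocking = 125 / 244 * 100
Stocking = 0.5123 * 100 = 51.2%

51.2


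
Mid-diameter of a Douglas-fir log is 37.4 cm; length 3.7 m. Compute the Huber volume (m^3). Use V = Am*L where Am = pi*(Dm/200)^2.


Huber: V = Am * L,  Am = pi*(Dm/200)^2
Am = pi*(37.4/200)^2 = 0.109858 m^2
V = 0.109858*3.7 = 0.4065 m^3

0.4065


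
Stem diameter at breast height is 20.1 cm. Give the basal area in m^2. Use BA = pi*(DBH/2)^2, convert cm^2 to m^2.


Formula: BA = pi * (DBH/2)^2 / 10000  (cm^2 to m^2)
Radius = DBH/2 = 20.1/2 = 10.05 cm
BA = pi * 10.05^2 / 10000
   = 317.3087 cm^2 / 10000
   = 0.0317 m^2

0.0317


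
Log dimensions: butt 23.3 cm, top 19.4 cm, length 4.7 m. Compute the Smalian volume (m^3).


Smalian: V = (A1 + A2)/2 * L,  A = pi*(D/200)^2
A1 = pi*(23.3/200)^2 = 0.042638 m^2
A2 = pi*(19.4/200)^2 = 0.029559 m^2
V = (0.042638+0.029559)/2*4.7 = 0.1697 m^3

0.1697


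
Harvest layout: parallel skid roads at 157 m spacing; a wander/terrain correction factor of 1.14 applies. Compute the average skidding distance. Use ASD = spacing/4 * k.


Formula: ASD = (spacing / 4) * correction
Uncorrected distance = spacing / 4 = 157 / 4 = 39.25 m
ASD = 39.25 * 1.14 = 45 m

45


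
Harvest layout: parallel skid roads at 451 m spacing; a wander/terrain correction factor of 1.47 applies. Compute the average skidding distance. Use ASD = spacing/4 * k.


Formula: ASD = (spacing / 4) * correction
Uncorrected distance = spacing / 4 = 451 / 4 = 112.75 m
ASD = 112.75 * 1.47 = 166 m

166


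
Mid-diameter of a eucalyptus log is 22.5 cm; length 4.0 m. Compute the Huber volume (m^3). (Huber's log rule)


Huber: V = Am * L,  Am = pi*(Dm/200)^2
Am = pi*(22.5/200)^2 = 0.039761 m^2
V = 0.039761*4.0 = 0.159 m^3

0.159


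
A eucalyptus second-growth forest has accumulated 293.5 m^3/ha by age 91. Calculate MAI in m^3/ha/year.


Formula: MAI = Total Volume / Stand Age
MAI = 293.5 m^3/ha / 91 years
MAI = 3.23 m^3/ha/year

3.23


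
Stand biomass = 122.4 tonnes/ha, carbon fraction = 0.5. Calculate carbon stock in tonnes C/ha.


Formula: Carbon Stock = Biomass * Carbon Fraction
C = 122.4 t/ha * 0.5
C = 61.2 t C/ha

61.2


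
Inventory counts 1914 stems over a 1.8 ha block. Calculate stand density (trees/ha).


Formula: Stand Density = N_trees / Area_ha
Density = 1914 trees / 1.8 ha
Density = 1063 trees/ha

1063


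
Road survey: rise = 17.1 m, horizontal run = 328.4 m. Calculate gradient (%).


Formula: Gradient = rise / run * 100
Gradient = 17.1 / 328.4 * 100 = 5.2%

5.2


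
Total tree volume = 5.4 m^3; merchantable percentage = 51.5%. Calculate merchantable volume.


Formula: MV = V_total * (merchantable_pct / 100)
Merchantable fraction = 51.5% / 100 = 0.515
MV = 5.4 m^3 * 0.515 = 2.781 m^3

2.781


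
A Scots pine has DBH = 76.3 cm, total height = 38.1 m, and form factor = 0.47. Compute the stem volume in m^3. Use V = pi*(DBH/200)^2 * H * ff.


Formula: V = pi * (DBH/200)^2 * H * ff
Radius = DBH/200 = 76.3/200 = 0.3815 m
Radius^2 = 0.3815^2 = 0.14554225 m^2
V = pi * 0.14554225 * 38.1 * 0.47
V = 8.188 m^3

8.188


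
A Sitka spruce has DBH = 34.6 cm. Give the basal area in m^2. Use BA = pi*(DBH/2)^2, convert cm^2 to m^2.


Formula: BA = pi * (DBH/2)^2 / 10000  (cm^2 to m^2)
Radius = DBH/2 = 34.6/2 = 17.3 cm
BA = pi * 17.3^2 / 10000
   = 940.2473 cm^2 / 10000
   = 0.094 m^2

0.094
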